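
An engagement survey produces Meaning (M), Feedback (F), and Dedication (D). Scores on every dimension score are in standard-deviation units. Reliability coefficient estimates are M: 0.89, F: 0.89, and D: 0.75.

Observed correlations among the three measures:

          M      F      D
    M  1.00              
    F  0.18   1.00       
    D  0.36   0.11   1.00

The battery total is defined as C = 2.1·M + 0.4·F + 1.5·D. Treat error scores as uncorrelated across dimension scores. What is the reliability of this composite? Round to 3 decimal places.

0.888

Var(C) = 2.1² + 0.4² + 1.5² + 2·[0.84·0.18 + 3.15·0.36 + 0.6·0.11] = 6.82 + 2.7024 = 9.5224.
Because errors are independent across components, Cov(Tᵢ,Tⱼ) = Cov(Xᵢ,Xⱼ); the off-diagonal part of the true-score variance is the same as above.
True-score variance = [2.1²·0.89 + 0.4²·0.89 + 1.5²·0.75] + 2.7024 = 5.7548 + 2.7024 = 8.4572.
Reliability = 8.4572 / 9.5224 = 0.888.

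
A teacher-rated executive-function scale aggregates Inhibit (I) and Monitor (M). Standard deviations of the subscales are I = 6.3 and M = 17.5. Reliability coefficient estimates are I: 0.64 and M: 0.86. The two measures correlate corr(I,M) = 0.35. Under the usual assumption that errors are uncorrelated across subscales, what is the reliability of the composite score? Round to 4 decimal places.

0.8649

Var(I+M) = 6.3² + 17.5² + 2·[6.3·17.5·0.35] = 345.94 + 77.175 = 423.115.
Because errors are independent across components, Cov(Tᵢ,Tⱼ) = Cov(Xᵢ,Xⱼ); the off-diagonal part of the true-score variance is the same as above.
True-score variance = [6.3²·0.64 + 17.5²·0.86] + 77.175 = 288.777 + 77.175 = 365.952.
Reliability = 365.952 / 423.115 = 0.8649.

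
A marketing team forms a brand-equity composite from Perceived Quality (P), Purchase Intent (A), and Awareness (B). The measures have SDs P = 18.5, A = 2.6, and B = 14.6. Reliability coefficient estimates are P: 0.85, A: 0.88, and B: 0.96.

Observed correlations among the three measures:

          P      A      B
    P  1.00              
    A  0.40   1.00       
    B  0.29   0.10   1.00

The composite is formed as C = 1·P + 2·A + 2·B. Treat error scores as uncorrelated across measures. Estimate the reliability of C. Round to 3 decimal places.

0.946

Var(C) = 18.5² + 2²·2.6² + 2²·14.6² + 2·[2·18.5·2.6·0.40 + 2·18.5·14.6·0.29 + 4·2.6·14.6·0.10] = 1221.93 + 420.644 = 1642.57.
Under uncorrelated errors the observed covariances equal the true-score covariances, so only the own-variance terms attenuate.
True-score variance = [18.5²·0.85 + 2²·2.6²·0.88 + 2²·14.6²·0.96] + 420.644 = 1133.24 + 420.644 = 1553.89.
Reliability = 1553.89 / 1642.57 = 0.946.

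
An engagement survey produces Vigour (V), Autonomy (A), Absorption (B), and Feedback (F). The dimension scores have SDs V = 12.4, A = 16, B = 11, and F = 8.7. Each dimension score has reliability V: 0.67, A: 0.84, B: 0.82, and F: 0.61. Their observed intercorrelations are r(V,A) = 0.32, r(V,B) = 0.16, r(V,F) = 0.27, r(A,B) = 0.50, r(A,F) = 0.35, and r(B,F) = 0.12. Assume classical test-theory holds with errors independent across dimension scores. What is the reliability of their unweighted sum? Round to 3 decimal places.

Var(V+A+B+F) = 12.4² + 16² + 11² + 8.7² + 2·[12.4·16·0.32 + 12.4·11·0.16 + 12.4·8.7·0.27 + 16·11·0.50 + 16·8.7·0.35 + 11·8.7·0.12] = 606.45 + 525.287 = 1131.74.
Under uncorrelated errors the observed covariances equal the true-score covariances, so only the own-variance terms attenuate.
True-score variance = [12.4²·0.67 + 16²·0.84 + 11²·0.82 + 8.7²·0.61] + 525.287 = 463.45 + 525.287 = 988.737.
Reliability = 988.737 / 1131.74 = 0.874.

0.874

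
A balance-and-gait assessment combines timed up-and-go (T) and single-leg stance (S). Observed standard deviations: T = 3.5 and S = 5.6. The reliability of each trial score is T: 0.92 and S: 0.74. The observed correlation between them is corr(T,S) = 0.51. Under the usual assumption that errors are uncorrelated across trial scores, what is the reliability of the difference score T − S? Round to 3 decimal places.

0.613

Var(T−S) = 3.5² + 5.6² − 2·3.5·5.6·0.51 = 43.61 − 19.992 = 23.618.
Because errors are independent across components, Cov(Tᵢ,Tⱼ) = Cov(Xᵢ,Xⱼ); the off-diagonal part of the true-score variance is the same as above.
True-score variance = [3.5²·0.92 + 5.6²·0.74] − 19.992 = 34.4764 − 19.992 = 14.4844.
Reliability = 14.4844 / 23.618 = 0.613.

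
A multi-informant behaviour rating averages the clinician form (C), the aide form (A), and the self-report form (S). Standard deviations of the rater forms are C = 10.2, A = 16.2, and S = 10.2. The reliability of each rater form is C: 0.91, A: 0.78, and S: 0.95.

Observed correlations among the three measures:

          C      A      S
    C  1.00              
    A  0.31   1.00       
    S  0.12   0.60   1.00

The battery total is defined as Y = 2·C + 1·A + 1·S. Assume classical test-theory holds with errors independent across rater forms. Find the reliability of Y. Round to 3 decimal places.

Var(Y) = 2²·10.2² + 16.2² + 10.2² + 2·[2·10.2·16.2·0.31 + 2·10.2·10.2·0.12 + 16.2·10.2·0.60] = 782.64 + 453.125 = 1235.76.
Because errors are independent across components, Cov(Tᵢ,Tⱼ) = Cov(Xᵢ,Xⱼ); the off-diagonal part of the true-score variance is the same as above.
True-score variance = [2²·10.2²·0.91 + 16.2²·0.78 + 10.2²·0.95] + 453.125 = 682.247 + 453.125 = 1135.37.
Reliability = 1135.37 / 1235.76 = 0.919.

0.919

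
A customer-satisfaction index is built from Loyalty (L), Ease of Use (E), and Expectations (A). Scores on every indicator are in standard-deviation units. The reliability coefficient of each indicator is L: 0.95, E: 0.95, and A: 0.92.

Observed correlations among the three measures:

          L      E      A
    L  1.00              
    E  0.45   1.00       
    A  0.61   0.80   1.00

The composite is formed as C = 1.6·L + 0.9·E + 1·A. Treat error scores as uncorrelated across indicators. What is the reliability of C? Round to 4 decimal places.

0.9726

Var(C) = 1.6² + 0.9² + 1 + 2·[1.44·0.45 + 1.6·0.61 + 0.9·0.80] = 4.37 + 4.688 = 9.058.
Because errors are independent across components, Cov(Tᵢ,Tⱼ) = Cov(Xᵢ,Xⱼ); the off-diagonal part of the true-score variance is the same as above.
True-score variance = [1.6²·0.95 + 0.9²·0.95 + 0.92] + 4.688 = 4.1215 + 4.688 = 8.8095.
Reliability = 8.8095 / 9.058 = 0.9726.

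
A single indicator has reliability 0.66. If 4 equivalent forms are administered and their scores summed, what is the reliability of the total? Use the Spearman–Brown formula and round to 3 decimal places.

0.886

ρ_k = kρ / (1 + (k−1)ρ) = 4·0.66 / (1 + 3·0.66) = 2.640 / 2.980 = 0.886.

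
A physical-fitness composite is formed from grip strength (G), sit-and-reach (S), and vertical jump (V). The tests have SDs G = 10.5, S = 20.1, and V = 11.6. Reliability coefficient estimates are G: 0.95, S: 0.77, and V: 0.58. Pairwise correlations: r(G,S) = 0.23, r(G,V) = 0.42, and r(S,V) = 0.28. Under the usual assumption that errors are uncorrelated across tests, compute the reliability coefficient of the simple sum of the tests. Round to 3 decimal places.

Var(G+S+V) = 10.5² + 20.1² + 11.6² + 2·[10.5·20.1·0.23 + 10.5·11.6·0.42 + 20.1·11.6·0.28] = 648.82 + 329.965 = 978.785.
With uncorrelated errors the cross-covariances are all true-score covariance, so they carry over unchanged; only the diagonal terms shrink to ρᵢσᵢ².
True-score variance = [10.5²·0.95 + 20.1²·0.77 + 11.6²·0.58] + 329.965 = 493.87 + 329.965 = 823.835.
Reliability = 823.835 / 978.785 = 0.842.

0.842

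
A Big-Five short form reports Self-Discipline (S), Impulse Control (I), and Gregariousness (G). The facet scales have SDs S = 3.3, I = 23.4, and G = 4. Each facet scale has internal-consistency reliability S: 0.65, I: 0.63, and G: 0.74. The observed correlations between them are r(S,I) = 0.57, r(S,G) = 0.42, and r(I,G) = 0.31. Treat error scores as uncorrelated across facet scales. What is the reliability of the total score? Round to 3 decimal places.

0.712

Var(S+I+G) = 3.3² + 23.4² + 4² + 2·[3.3·23.4·0.57 + 3.3·4·0.42 + 23.4·4·0.31] = 574.45 + 157.151 = 731.601.
Because errors are independent across components, Cov(Tᵢ,Tⱼ) = Cov(Xᵢ,Xⱼ); the off-diagonal part of the true-score variance is the same as above.
True-score variance = [3.3²·0.65 + 23.4²·0.63 + 4²·0.74] + 157.151 = 363.881 + 157.151 = 521.032.
Reliability = 521.032 / 731.601 = 0.712.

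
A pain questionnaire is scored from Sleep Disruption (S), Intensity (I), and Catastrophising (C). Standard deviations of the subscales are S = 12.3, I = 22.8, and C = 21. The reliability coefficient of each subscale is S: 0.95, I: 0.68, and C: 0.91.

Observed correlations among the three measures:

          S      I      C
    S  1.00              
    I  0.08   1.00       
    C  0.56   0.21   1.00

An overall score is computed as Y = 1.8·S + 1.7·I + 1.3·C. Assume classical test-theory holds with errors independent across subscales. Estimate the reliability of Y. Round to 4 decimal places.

0.8568

Var(Y) = 1.8²·12.3² + 1.7²·22.8² + 1.3²·21² + 2·[3.06·12.3·22.8·0.08 + 2.34·12.3·21·0.56 + 2.21·22.8·21·0.21] = 2737.81 + 1258.68 = 3996.49.
Under uncorrelated errors the observed covariances equal the true-score covariances, so only the own-variance terms attenuate.
True-score variance = [1.8²·12.3²·0.95 + 1.7²·22.8²·0.68 + 1.3²·21²·0.91] + 1258.68 = 2165.47 + 1258.68 = 3424.15.
Reliability = 3424.15 / 3996.49 = 0.8568.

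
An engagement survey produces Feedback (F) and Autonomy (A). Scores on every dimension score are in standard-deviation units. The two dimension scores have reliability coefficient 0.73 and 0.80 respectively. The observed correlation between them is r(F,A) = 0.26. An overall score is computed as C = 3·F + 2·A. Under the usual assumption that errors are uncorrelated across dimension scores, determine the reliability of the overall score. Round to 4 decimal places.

Var(C) = 3² + 2² + 2·[6·0.26] = 13 + 3.12 = 16.12.
With uncorrelated errors the cross-covariances are all true-score covariance, so they carry over unchanged; only the diagonal terms shrink to ρᵢσᵢ².
True-score variance = [3²·0.73 + 2²·0.80] + 3.12 = 9.77 + 3.12 = 12.89.
Reliability = 12.89 / 16.12 = 0.7996.

0.7996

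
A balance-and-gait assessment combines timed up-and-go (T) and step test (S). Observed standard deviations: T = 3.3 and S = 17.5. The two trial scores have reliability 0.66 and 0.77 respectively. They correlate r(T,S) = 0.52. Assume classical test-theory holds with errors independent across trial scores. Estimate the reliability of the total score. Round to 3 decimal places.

0.803

Var(T+S) = 3.3² + 17.5² + 2·[3.3·17.5·0.52] = 317.14 + 60.06 = 377.2.
Under uncorrelated errors the observed covariances equal the true-score covariances, so only the own-variance terms attenuate.
True-score variance = [3.3²·0.66 + 17.5²·0.77] + 60.06 = 243 + 60.06 = 303.06.
Reliability = 303.06 / 377.2 = 0.803.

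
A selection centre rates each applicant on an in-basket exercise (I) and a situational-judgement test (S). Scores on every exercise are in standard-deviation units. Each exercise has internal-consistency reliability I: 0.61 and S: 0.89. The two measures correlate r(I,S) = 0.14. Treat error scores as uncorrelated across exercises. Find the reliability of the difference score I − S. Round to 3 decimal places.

0.709

Var(I−S) = 1 + 1 − 2·0.14 = 2 − 0.28 = 1.72.
Under uncorrelated errors the observed covariances equal the true-score covariances, so only the own-variance terms attenuate.
True-score variance = [0.61 + 0.89] − 0.28 = 1.5 − 0.28 = 1.22.
Reliability = 1.22 / 1.72 = 0.709.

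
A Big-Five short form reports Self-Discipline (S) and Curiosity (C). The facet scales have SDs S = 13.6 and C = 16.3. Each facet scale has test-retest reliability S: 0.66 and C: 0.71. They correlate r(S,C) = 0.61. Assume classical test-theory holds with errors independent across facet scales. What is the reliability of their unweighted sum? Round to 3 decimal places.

Var(S+C) = 13.6² + 16.3² + 2·[13.6·16.3·0.61] = 450.65 + 270.45 = 721.1.
Under uncorrelated errors the observed covariances equal the true-score covariances, so only the own-variance terms attenuate.
True-score variance = [13.6²·0.66 + 16.3²·0.71] + 270.45 = 310.713 + 270.45 = 581.163.
Reliability = 581.163 / 721.1 = 0.806.

0.806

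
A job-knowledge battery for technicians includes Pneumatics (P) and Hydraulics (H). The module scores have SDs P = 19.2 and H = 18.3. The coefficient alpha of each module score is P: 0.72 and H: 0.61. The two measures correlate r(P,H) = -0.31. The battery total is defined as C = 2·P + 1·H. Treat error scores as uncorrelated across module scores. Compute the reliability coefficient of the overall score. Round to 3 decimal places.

0.604

Var(C) = 2²·19.2² + 18.3² + 2·[2·19.2·18.3·(-0.31)] = 1809.45 − 435.686 = 1373.76.
With uncorrelated errors the cross-covariances are all true-score covariance, so they carry over unchanged; only the diagonal terms shrink to ρᵢσᵢ².
True-score variance = [2²·19.2²·0.72 + 18.3²·0.61] − 435.686 = 1265.97 − 435.686 = 830.28.
Reliability = 830.28 / 1373.76 = 0.604.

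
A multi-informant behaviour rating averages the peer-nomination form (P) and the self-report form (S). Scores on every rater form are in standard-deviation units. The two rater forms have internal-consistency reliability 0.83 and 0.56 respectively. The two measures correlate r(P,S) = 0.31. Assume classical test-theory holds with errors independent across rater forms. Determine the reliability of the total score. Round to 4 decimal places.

Var(P+S) = 2 + 2·[0.31] = 2 + 0.62 = 2.62.
Under uncorrelated errors the observed covariances equal the true-score covariances, so only the own-variance terms attenuate.
True-score variance = [0.83 + 0.56] + 0.62 = 1.39 + 0.62 = 2.01.
Reliability = 2.01 / 2.62 = 0.7672.

0.7672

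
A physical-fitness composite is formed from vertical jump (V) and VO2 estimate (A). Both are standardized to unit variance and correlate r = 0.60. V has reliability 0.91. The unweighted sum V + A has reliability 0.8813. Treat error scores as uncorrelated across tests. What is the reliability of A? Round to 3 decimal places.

0.710

Var(V+A) = 2 + 2·0.60 = 3.200.
True-score variance = ρ_V + ρ_A + 2·0.60, so 0.8813 = (0.91 + ρ_A + 1.20) / 3.200.
ρ_A = 0.8813·3.200 − 0.91 − 1.20 = 0.710.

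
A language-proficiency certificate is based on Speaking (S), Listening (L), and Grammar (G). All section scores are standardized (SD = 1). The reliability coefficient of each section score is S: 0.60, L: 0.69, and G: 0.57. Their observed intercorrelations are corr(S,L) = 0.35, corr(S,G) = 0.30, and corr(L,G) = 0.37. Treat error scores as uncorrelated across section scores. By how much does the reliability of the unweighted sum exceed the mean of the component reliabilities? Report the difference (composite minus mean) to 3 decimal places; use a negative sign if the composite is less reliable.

Var(sum) = 3 + 2.04 = 5.04; true-score variance = 1.86 + 2.04 = 3.9; composite reliability = 0.7738.
Mean component reliability = 0.6200.
Difference = 0.7738 − 0.6200 = 0.154.

0.154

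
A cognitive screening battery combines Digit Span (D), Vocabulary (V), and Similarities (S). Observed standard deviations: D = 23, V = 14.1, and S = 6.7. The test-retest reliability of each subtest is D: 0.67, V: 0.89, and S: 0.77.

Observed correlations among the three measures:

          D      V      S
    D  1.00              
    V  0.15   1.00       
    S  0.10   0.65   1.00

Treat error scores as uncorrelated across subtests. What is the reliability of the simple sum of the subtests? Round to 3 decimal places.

Var(D+V+S) = 23² + 14.1² + 6.7² + 2·[23·14.1·0.15 + 23·6.7·0.10 + 14.1·6.7·0.65] = 772.7 + 250.921 = 1023.62.
With uncorrelated errors the cross-covariances are all true-score covariance, so they carry over unchanged; only the diagonal terms shrink to ρᵢσᵢ².
True-score variance = [23²·0.67 + 14.1²·0.89 + 6.7²·0.77] + 250.921 = 565.936 + 250.921 = 816.857.
Reliability = 816.857 / 1023.62 = 0.798.

0.798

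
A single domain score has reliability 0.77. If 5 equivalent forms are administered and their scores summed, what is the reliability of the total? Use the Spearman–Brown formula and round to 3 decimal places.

0.944

ρ_k = kρ / (1 + (k−1)ρ) = 5·0.77 / (1 + 4·0.77) = 3.850 / 4.080 = 0.944.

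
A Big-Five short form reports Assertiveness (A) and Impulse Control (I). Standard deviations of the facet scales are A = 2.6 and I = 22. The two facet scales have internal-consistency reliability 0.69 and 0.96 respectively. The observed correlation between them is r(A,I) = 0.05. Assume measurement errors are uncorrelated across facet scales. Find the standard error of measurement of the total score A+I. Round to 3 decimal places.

4.632

Var(total) = 490.76 + 5.72 = 496.48.
True-score variance = 469.304 + 5.72 = 475.024, so reliability = 0.9568.
Error variance = 496.48 − 475.024 = 21.4556; SEM = √21.4556 = 4.632.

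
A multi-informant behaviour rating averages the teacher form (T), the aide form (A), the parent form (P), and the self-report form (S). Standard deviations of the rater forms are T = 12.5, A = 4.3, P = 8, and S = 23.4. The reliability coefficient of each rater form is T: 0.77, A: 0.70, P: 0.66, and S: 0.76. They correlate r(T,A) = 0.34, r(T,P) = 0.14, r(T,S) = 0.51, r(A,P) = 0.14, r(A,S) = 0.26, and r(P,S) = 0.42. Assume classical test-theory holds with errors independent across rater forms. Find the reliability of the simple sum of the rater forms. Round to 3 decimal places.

0.858

Var(T+A+P+S) = 12.5² + 4.3² + 8² + 23.4² + 2·[12.5·4.3·0.34 + 12.5·8·0.14 + 12.5·23.4·0.51 + 4.3·8·0.14 + 4.3·23.4·0.26 + 8·23.4·0.42] = 786.3 + 582.102 = 1368.4.
Because errors are independent across components, Cov(Tᵢ,Tⱼ) = Cov(Xᵢ,Xⱼ); the off-diagonal part of the true-score variance is the same as above.
True-score variance = [12.5²·0.77 + 4.3²·0.70 + 8²·0.66 + 23.4²·0.76] + 582.102 = 591.641 + 582.102 = 1173.74.
Reliability = 1173.74 / 1368.4 = 0.858.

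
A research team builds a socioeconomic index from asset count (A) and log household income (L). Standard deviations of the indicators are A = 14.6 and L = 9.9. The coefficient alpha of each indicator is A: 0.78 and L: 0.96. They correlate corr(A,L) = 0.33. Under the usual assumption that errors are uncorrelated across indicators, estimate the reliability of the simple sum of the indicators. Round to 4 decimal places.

Var(A+L) = 14.6² + 9.9² + 2·[14.6·9.9·0.33] = 311.17 + 95.3964 = 406.566.
Under uncorrelated errors the observed covariances equal the true-score covariances, so only the own-variance terms attenuate.
True-score variance = [14.6²·0.78 + 9.9²·0.96] + 95.3964 = 260.354 + 95.3964 = 355.751.
Reliability = 355.751 / 406.566 = 0.8750.

0.8750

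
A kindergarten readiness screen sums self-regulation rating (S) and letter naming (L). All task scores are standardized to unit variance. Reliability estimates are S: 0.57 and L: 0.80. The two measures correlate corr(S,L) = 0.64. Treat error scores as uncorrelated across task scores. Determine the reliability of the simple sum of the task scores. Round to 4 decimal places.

0.8079

Var(S+L) = 2 + 2·[0.64] = 2 + 1.28 = 3.28.
Under uncorrelated errors the observed covariances equal the true-score covariances, so only the own-variance terms attenuate.
True-score variance = [0.57 + 0.80] + 1.28 = 1.37 + 1.28 = 2.65.
Reliability = 2.65 / 3.28 = 0.8079.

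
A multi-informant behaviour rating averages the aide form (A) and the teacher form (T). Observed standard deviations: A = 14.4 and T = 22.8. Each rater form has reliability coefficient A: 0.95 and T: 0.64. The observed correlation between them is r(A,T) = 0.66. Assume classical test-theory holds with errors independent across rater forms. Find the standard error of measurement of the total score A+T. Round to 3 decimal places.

Var(total) = 727.2 + 433.382 = 1160.58.
True-score variance = 529.69 + 433.382 = 963.072, so reliability = 0.8298.
Error variance = 1160.58 − 963.072 = 197.51; SEM = √197.51 = 14.054.

14.054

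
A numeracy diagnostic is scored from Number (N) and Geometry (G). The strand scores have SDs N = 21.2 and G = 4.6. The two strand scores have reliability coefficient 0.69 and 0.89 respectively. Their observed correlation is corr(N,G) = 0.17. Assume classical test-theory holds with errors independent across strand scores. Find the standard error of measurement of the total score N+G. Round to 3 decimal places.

11.902

Var(total) = 470.6 + 33.1568 = 503.757.
True-score variance = 328.946 + 33.1568 = 362.103, so reliability = 0.7188.
Error variance = 503.757 − 362.103 = 141.654; SEM = √141.654 = 11.902.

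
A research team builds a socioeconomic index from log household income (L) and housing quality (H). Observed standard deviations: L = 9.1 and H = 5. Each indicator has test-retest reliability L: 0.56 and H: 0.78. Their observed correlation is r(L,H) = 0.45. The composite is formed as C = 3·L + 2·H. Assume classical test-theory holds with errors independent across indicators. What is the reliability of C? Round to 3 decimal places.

0.679

Var(C) = 3²·9.1² + 2²·5² + 2·[6·9.1·5·0.45] = 845.29 + 245.7 = 1090.99.
With uncorrelated errors the cross-covariances are all true-score covariance, so they carry over unchanged; only the diagonal terms shrink to ρᵢσᵢ².
True-score variance = [3²·9.1²·0.56 + 2²·5²·0.78] + 245.7 = 495.362 + 245.7 = 741.062.
Reliability = 741.062 / 1090.99 = 0.679.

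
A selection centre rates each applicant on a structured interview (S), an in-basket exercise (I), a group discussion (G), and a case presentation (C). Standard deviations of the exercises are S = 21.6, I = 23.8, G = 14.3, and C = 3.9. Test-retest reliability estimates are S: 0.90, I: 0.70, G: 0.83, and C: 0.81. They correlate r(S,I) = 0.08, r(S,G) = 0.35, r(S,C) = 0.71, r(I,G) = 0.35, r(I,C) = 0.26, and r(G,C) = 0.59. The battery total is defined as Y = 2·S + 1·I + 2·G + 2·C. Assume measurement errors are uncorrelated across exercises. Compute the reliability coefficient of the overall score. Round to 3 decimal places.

Var(Y) = 2²·21.6² + 23.8² + 2²·14.3² + 2²·3.9² + 2·[2·21.6·23.8·0.08 + 4·21.6·14.3·0.35 + 4·21.6·3.9·0.71 + 2·23.8·14.3·0.35 + 2·23.8·3.9·0.26 + 4·14.3·3.9·0.59] = 3311.48 + 2344.1 = 5655.58.
Because errors are independent across components, Cov(Tᵢ,Tⱼ) = Cov(Xᵢ,Xⱼ); the off-diagonal part of the true-score variance is the same as above.
True-score variance = [2²·21.6²·0.90 + 23.8²·0.70 + 2²·14.3²·0.83 + 2²·3.9²·0.81] + 2344.1 = 2804.31 + 2344.1 = 5148.41.
Reliability = 5148.41 / 5655.58 = 0.910.

0.910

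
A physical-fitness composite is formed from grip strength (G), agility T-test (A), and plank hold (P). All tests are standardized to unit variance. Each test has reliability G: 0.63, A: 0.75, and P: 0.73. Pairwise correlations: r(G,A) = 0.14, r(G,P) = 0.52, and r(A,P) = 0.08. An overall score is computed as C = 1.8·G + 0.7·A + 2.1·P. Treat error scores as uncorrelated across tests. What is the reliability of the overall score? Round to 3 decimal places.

0.802

Var(C) = 1.8² + 0.7² + 2.1² + 2·[1.26·0.14 + 3.78·0.52 + 1.47·0.08] = 8.14 + 4.5192 = 12.6592.
Because errors are independent across components, Cov(Tᵢ,Tⱼ) = Cov(Xᵢ,Xⱼ); the off-diagonal part of the true-score variance is the same as above.
True-score variance = [1.8²·0.63 + 0.7²·0.75 + 2.1²·0.73] + 4.5192 = 5.628 + 4.5192 = 10.1472.
Reliability = 10.1472 / 12.6592 = 0.802.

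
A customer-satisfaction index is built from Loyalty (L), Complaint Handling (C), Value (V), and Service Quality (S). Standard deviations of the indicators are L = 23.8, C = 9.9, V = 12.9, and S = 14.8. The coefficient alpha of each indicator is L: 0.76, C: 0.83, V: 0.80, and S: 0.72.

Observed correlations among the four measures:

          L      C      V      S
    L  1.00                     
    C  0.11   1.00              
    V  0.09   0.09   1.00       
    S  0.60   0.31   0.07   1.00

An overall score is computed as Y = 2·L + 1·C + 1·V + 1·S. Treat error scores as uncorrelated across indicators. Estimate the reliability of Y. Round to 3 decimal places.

Var(Y) = 2²·23.8² + 9.9² + 12.9² + 14.8² + 2·[2·23.8·9.9·0.11 + 2·23.8·12.9·0.09 + 2·23.8·14.8·0.60 + 9.9·12.9·0.09 + 9.9·14.8·0.31 + 12.9·14.8·0.07] = 2749.22 + 1200.14 = 3949.36.
Under uncorrelated errors the observed covariances equal the true-score covariances, so only the own-variance terms attenuate.
True-score variance = [2²·23.8²·0.76 + 9.9²·0.83 + 12.9²·0.80 + 14.8²·0.72] + 1200.14 = 2094.16 + 1200.14 = 3294.3.
Reliability = 3294.3 / 3949.36 = 0.834.

0.834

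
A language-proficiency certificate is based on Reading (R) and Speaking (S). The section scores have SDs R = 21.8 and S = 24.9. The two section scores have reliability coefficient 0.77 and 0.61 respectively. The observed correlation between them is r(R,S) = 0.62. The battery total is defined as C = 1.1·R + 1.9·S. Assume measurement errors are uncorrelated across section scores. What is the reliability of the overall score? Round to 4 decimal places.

Var(C) = 1.1²·21.8² + 1.9²·24.9² + 2·[2.09·21.8·24.9·0.62] = 2813.28 + 1406.77 = 4220.05.
Because errors are independent across components, Cov(Tᵢ,Tⱼ) = Cov(Xᵢ,Xⱼ); the off-diagonal part of the true-score variance is the same as above.
True-score variance = [1.1²·21.8²·0.77 + 1.9²·24.9²·0.61] + 1406.77 = 1808.11 + 1406.77 = 3214.88.
Reliability = 3214.88 / 4220.05 = 0.7618.

0.7618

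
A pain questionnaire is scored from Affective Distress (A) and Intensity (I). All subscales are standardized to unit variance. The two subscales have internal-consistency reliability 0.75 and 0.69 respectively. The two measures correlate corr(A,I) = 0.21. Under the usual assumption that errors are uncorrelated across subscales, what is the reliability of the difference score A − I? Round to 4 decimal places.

Var(A−I) = 1 + 1 − 2·0.21 = 2 − 0.42 = 1.58.
Because errors are independent across components, Cov(Tᵢ,Tⱼ) = Cov(Xᵢ,Xⱼ); the off-diagonal part of the true-score variance is the same as above.
True-score variance = [0.75 + 0.69] − 0.42 = 1.44 − 0.42 = 1.02.
Reliability = 1.02 / 1.58 = 0.6456.

0.6456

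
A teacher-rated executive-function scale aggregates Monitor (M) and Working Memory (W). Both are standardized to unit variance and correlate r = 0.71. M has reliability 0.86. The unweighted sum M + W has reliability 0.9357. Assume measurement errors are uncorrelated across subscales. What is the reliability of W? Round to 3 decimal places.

Var(M+W) = 2 + 2·0.71 = 3.420.
True-score variance = ρ_M + ρ_W + 2·0.71, so 0.9357 = (0.86 + ρ_W + 1.42) / 3.420.
ρ_W = 0.9357·3.420 − 0.86 − 1.42 = 0.920.

0.920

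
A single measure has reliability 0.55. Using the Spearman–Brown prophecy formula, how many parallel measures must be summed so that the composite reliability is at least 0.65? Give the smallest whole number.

2

k ≥ ρ*(1−ρ₁)/(ρ₁(1−ρ*)) = 0.65·0.45 / (0.55·0.35) = 1.519.
Smallest integer k = 2.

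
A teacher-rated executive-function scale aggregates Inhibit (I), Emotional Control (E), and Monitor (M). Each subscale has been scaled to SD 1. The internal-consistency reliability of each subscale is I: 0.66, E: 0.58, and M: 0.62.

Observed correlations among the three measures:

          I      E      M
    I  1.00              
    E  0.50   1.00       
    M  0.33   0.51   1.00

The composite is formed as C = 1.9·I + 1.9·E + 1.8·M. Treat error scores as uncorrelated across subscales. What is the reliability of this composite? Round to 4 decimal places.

0.7994

Var(C) = 1.9² + 1.9² + 1.8² + 2·[3.61·0.50 + 3.42·0.33 + 3.42·0.51] = 10.46 + 9.3556 = 19.8156.
Because errors are independent across components, Cov(Tᵢ,Tⱼ) = Cov(Xᵢ,Xⱼ); the off-diagonal part of the true-score variance is the same as above.
True-score variance = [1.9²·0.66 + 1.9²·0.58 + 1.8²·0.62] + 9.3556 = 6.4852 + 9.3556 = 15.8408.
Reliability = 15.8408 / 19.8156 = 0.7994.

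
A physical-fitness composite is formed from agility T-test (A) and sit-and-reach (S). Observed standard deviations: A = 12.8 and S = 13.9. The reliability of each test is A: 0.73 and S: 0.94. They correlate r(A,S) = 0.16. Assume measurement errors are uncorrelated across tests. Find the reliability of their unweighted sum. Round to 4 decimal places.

0.8651

Var(A+S) = 12.8² + 13.9² + 2·[12.8·13.9·0.16] = 357.05 + 56.9344 = 413.984.
Because errors are independent across components, Cov(Tᵢ,Tⱼ) = Cov(Xᵢ,Xⱼ); the off-diagonal part of the true-score variance is the same as above.
True-score variance = [12.8²·0.73 + 13.9²·0.94] + 56.9344 = 301.221 + 56.9344 = 358.155.
Reliability = 358.155 / 413.984 = 0.8651.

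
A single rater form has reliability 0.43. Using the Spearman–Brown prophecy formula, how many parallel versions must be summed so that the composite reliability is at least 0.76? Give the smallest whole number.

k ≥ ρ*(1−ρ₁)/(ρ₁(1−ρ*)) = 0.76·0.57 / (0.43·0.24) = 4.198.
Smallest integer k = 5.

5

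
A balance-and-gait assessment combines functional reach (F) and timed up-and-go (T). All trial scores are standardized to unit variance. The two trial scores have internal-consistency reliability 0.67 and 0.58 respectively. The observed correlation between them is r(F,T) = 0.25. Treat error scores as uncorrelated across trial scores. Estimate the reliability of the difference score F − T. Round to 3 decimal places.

0.500

Var(F−T) = 1 + 1 − 2·0.25 = 2 − 0.5 = 1.5.
Because errors are independent across components, Cov(Tᵢ,Tⱼ) = Cov(Xᵢ,Xⱼ); the off-diagonal part of the true-score variance is the same as above.
True-score variance = [0.67 + 0.58] − 0.5 = 1.25 − 0.5 = 0.75.
Reliability = 0.75 / 1.5 = 0.500.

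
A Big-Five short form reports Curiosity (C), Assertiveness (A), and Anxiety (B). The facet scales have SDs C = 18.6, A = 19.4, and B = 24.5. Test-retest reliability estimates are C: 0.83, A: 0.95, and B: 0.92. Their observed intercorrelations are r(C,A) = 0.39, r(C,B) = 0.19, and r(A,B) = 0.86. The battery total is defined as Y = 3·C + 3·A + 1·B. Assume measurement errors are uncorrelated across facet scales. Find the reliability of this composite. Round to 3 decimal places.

0.941

Var(Y) = 3²·18.6² + 3²·19.4² + 24.5² + 2·[9·18.6·19.4·0.39 + 3·18.6·24.5·0.19 + 3·19.4·24.5·0.86] = 7101.13 + 5505.14 = 12606.3.
Because errors are independent across components, Cov(Tᵢ,Tⱼ) = Cov(Xᵢ,Xⱼ); the off-diagonal part of the true-score variance is the same as above.
True-score variance = [3²·18.6²·0.83 + 3²·19.4²·0.95 + 24.5²·0.92] + 5505.14 = 6354.43 + 5505.14 = 11859.6.
Reliability = 11859.6 / 12606.3 = 0.941.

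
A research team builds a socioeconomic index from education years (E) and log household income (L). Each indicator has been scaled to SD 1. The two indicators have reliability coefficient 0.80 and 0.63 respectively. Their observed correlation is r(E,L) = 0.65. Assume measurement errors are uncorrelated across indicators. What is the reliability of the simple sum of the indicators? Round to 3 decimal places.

Var(E+L) = 2 + 2·[0.65] = 2 + 1.3 = 3.3.
Under uncorrelated errors the observed covariances equal the true-score covariances, so only the own-variance terms attenuate.
True-score variance = [0.80 + 0.63] + 1.3 = 1.43 + 1.3 = 2.73.
Reliability = 2.73 / 3.3 = 0.827.

0.827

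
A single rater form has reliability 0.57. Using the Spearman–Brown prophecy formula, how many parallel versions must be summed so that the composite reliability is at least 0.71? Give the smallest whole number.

2

k ≥ ρ*(1−ρ₁)/(ρ₁(1−ρ*)) = 0.71·0.43 / (0.57·0.29) = 1.847.
Smallest integer k = 2.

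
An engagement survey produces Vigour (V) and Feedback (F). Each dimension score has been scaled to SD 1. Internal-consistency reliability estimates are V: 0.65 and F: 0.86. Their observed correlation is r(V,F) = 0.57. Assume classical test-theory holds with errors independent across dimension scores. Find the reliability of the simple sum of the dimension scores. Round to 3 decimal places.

0.844

Var(V+F) = 2 + 2·[0.57] = 2 + 1.14 = 3.14.
Under uncorrelated errors the observed covariances equal the true-score covariances, so only the own-variance terms attenuate.
True-score variance = [0.65 + 0.86] + 1.14 = 1.51 + 1.14 = 2.65.
Reliability = 2.65 / 3.14 = 0.844.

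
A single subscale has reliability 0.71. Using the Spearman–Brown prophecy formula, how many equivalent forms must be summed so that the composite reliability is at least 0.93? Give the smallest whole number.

k ≥ ρ*(1−ρ₁)/(ρ₁(1−ρ*)) = 0.93·0.29 / (0.71·0.07) = 5.427.
Smallest integer k = 6.

6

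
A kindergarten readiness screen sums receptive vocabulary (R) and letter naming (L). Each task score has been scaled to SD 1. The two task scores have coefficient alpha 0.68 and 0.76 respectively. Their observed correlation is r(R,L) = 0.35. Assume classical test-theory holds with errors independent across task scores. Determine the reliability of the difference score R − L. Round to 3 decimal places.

Var(R−L) = 1 + 1 − 2·0.35 = 2 − 0.7 = 1.3.
With uncorrelated errors the cross-covariances are all true-score covariance, so they carry over unchanged; only the diagonal terms shrink to ρᵢσᵢ².
True-score variance = [0.68 + 0.76] − 0.7 = 1.44 − 0.7 = 0.74.
Reliability = 0.74 / 1.3 = 0.569.

0.569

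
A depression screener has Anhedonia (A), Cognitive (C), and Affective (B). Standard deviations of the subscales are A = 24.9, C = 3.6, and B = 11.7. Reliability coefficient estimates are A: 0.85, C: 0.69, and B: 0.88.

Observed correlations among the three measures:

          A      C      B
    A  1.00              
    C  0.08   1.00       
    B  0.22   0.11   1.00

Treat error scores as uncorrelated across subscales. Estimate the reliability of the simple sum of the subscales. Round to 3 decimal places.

Var(A+C+B) = 24.9² + 3.6² + 11.7² + 2·[24.9·3.6·0.08 + 24.9·11.7·0.22 + 3.6·11.7·0.11] = 769.86 + 151.794 = 921.654.
With uncorrelated errors the cross-covariances are all true-score covariance, so they carry over unchanged; only the diagonal terms shrink to ρᵢσᵢ².
True-score variance = [24.9²·0.85 + 3.6²·0.69 + 11.7²·0.88] + 151.794 = 656.414 + 151.794 = 808.208.
Reliability = 808.208 / 921.654 = 0.877.

0.877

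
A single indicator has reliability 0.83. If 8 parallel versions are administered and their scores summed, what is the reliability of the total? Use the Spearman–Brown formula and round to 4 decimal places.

ρ_k = kρ / (1 + (k−1)ρ) = 8·0.83 / (1 + 7·0.83) = 6.640 / 6.810 = 0.9750.

0.9750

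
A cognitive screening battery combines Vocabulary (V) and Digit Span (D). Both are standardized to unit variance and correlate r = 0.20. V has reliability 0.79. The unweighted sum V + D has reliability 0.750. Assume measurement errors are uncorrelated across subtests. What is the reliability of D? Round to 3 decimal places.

Var(V+D) = 2 + 2·0.20 = 2.400.
True-score variance = ρ_V + ρ_D + 2·0.20, so 0.750 = (0.79 + ρ_D + 0.40) / 2.400.
ρ_D = 0.750·2.400 − 0.79 − 0.40 = 0.610.

0.610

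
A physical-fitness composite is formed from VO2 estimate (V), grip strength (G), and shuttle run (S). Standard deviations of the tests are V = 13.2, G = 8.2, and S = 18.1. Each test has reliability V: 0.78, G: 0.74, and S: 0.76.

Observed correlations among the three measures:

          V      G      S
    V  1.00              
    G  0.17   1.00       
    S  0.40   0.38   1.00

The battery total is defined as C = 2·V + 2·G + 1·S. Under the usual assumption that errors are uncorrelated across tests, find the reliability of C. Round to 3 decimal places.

Var(C) = 2²·13.2² + 2²·8.2² + 18.1² + 2·[4·13.2·8.2·0.17 + 2·13.2·18.1·0.40 + 2·8.2·18.1·0.38] = 1293.53 + 755.077 = 2048.61.
Under uncorrelated errors the observed covariances equal the true-score covariances, so only the own-variance terms attenuate.
True-score variance = [2²·13.2²·0.78 + 2²·8.2²·0.74 + 18.1²·0.76] + 755.077 = 991.643 + 755.077 = 1746.72.
Reliability = 1746.72 / 2048.61 = 0.853.

0.853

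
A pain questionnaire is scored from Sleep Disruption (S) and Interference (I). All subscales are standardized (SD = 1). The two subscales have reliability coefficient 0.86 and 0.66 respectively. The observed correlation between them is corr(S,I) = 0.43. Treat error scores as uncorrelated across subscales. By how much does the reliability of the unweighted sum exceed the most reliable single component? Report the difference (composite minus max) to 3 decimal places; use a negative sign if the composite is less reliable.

-0.028

Var(sum) = 2 + 0.86 = 2.86; true-score variance = 1.52 + 0.86 = 2.38; composite reliability = 0.8322.
Max component reliability = 0.8600.
Difference = 0.8322 − 0.8600 = -0.028.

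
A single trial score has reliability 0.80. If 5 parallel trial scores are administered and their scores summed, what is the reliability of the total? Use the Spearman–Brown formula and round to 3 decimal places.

0.952

ρ_k = kρ / (1 + (k−1)ρ) = 5·0.80 / (1 + 4·0.80) = 4.000 / 4.200 = 0.952.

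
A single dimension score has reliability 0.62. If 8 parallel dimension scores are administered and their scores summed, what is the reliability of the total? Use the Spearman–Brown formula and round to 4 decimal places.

ρ_k = kρ / (1 + (k−1)ρ) = 8·0.62 / (1 + 7·0.62) = 4.960 / 5.340 = 0.9288.

0.9288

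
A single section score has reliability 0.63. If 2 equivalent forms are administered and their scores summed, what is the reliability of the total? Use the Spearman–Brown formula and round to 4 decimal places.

0.7730

ρ_k = kρ / (1 + (k−1)ρ) = 2·0.63 / (1 + 1·0.63) = 1.260 / 1.630 = 0.7730.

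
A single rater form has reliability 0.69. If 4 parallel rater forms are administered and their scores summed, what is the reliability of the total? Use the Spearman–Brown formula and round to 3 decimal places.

0.899

ρ_k = kρ / (1 + (k−1)ρ) = 4·0.69 / (1 + 3·0.69) = 2.760 / 3.070 = 0.899.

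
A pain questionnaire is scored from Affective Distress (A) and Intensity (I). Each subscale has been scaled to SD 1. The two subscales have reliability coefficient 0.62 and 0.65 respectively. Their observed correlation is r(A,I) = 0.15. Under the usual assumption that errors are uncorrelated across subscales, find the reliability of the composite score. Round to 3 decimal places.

Var(A+I) = 2 + 2·[0.15] = 2 + 0.3 = 2.3.
Because errors are independent across components, Cov(Tᵢ,Tⱼ) = Cov(Xᵢ,Xⱼ); the off-diagonal part of the true-score variance is the same as above.
True-score variance = [0.62 + 0.65] + 0.3 = 1.27 + 0.3 = 1.57.
Reliability = 1.57 / 2.3 = 0.683.

0.683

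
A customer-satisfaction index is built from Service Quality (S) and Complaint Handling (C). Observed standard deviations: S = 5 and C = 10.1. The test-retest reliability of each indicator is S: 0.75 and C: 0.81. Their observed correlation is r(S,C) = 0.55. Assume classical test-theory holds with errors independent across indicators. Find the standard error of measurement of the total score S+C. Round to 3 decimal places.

Var(total) = 127.01 + 55.55 = 182.56.
True-score variance = 101.378 + 55.55 = 156.928, so reliability = 0.8596.
Error variance = 182.56 − 156.928 = 25.6319; SEM = √25.6319 = 5.063.

5.063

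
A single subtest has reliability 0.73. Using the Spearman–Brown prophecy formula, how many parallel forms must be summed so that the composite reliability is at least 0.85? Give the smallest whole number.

3

k ≥ ρ*(1−ρ₁)/(ρ₁(1−ρ*)) = 0.85·0.27 / (0.73·0.15) = 2.096.
Smallest integer k = 3.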